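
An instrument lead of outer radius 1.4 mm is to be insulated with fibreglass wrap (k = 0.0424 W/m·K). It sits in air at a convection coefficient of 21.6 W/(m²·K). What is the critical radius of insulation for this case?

r_cr ≈ 1.96 mm

For a cylinder r_cr = k/h = 0.0424/21.6
r_cr = 1.96 mm; since the bare radius (1.4 mm) is below r_cr, adding a thin layer of insulation will *increase* heat loss.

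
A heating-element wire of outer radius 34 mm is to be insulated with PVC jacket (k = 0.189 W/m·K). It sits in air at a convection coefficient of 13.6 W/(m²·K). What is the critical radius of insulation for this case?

r_cr ≈ 13.9 mm

For a cylinder r_cr = k/h = 0.189/13.6
r_cr = 13.9 mm; since the bare radius (34 mm) is above r_cr, any added insulation will reduce heat loss.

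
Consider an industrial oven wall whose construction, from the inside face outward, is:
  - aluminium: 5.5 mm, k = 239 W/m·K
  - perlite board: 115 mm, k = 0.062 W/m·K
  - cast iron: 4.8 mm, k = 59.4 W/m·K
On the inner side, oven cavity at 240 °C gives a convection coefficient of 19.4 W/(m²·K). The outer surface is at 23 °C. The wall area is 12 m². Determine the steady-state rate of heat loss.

Thermal resistances in series:
R_inner film = 1/(h_i·A) = 1/(19.4×12) = 0.004296 K/W
R_aluminium = L/(kA) = 0.0055/(239×12) = 1.918×10^-6 K/W
R_perlite board = L/(kA) = 0.115/(0.062×12) = 0.1546 K/W
R_cast iron = L/(kA) = 0.0048/(59.4×12) = 6.734×10^-6 K/W
R_total = 0.1589 K/W
Q = ΔT / R_total = 217 / 0.1589

Q ≈ 1370 W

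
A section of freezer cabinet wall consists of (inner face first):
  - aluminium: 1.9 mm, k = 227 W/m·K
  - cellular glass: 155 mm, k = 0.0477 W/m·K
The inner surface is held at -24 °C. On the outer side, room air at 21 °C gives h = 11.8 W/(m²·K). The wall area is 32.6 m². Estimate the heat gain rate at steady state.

Model the wall as resistances in series:
R_aluminium = L/(kA) = 0.0019/(227×32.6) = 2.567×10^-7 K/W
R_cellular glass = L/(kA) = 0.155/(0.0477×32.6) = 0.09968 K/W
R_outer film = 1/(h_o·A) = 1/(11.8×32.6) = 0.0026 K/W
R_total = 0.1023 K/W
Q = ΔT / R_total = 45 / 0.1023

Q ≈ 440 W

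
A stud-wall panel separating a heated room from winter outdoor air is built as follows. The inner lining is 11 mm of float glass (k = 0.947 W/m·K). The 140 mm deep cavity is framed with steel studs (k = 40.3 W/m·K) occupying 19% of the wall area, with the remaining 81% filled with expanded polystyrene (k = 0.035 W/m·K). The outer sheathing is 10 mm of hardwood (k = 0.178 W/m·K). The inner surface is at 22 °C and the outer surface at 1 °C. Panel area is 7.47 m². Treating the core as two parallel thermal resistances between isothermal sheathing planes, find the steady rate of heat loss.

Q ≈ 1820 W

Sheathing layers in series; stud and cavity paths in parallel between them.
R_inner = 0.011/(0.947×7.47) = 0.001555 K/W
R_stud  = 0.14/(40.3×0.19×7.47) = 0.002448 K/W
R_cav   = 0.14/(0.035×0.81×7.47) = 0.6611 K/W
1/R_core = 1/R_stud + 1/R_cav → R_core = 0.002439 K/W
R_outer = 0.01/(0.178×7.47) = 0.007521 K/W
R_total = 0.01151 K/W
Q = ΔT/R_total = 21/0.01151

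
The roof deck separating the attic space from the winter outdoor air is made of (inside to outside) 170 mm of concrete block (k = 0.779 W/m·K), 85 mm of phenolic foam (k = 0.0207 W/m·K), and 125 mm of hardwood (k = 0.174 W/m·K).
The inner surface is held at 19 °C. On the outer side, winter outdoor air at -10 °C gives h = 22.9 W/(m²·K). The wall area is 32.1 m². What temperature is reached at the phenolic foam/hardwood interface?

Thermal resistances in series:
R_concrete block = L/(kA) = 0.17/(0.779×32.1) = 0.006798 K/W
R_phenolic foam = L/(kA) = 0.085/(0.0207×32.1) = 0.1279 K/W
R_hardwood = L/(kA) = 0.125/(0.174×32.1) = 0.02238 K/W
R_outer film = 1/(h_o·A) = 1/(22.9×32.1) = 0.00136 K/W
R_total = 0.1585 K/W;  Q = ΔT/R_total = 29/0.1585 = 183 W
T_interface = T_inner − Q·ΣR(inner→interface) = 19 − 183×0.1347

T ≈ -5.66 °C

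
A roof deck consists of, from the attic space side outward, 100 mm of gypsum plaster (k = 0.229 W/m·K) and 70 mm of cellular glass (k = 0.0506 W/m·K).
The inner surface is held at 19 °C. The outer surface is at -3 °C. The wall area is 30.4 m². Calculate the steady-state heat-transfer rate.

Series thermal resistances:
R_gypsum plaster = L/(kA) = 0.1/(0.229×30.4) = 0.01436 K/W
R_cellular glass = L/(kA) = 0.07/(0.0506×30.4) = 0.04551 K/W
R_total = 0.05987 K/W
Q = ΔT / R_total = 22 / 0.05987

Q ≈ 367 W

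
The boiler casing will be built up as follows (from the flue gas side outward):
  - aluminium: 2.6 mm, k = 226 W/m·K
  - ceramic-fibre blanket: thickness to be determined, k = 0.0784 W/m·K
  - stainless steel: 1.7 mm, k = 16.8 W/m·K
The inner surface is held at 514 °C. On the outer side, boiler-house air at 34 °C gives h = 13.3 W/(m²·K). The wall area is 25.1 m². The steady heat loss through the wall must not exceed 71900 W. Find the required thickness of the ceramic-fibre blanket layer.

L ≈ 7.23 mm

Using the resistance-network approach (series):
R_aluminium = L/(kA) = 0.0026/(226×25.1) = 4.583×10^-7 K/W
R_stainless steel = L/(kA) = 0.0017/(16.8×25.1) = 4.031×10^-6 K/W
R_outer film = 1/(h_o·A) = 1/(13.3×25.1) = 0.002996 K/W
Sum of the known resistances R_other = 0.003 K/W
Required total resistance R_tot = ΔT/Q_allow = 480/71900 = 0.006676 K/W
R_ceramic-fibre blanket = R_tot − R_other = 0.003676 K/W
L = R·k·A = 0.003676×0.0784×25.1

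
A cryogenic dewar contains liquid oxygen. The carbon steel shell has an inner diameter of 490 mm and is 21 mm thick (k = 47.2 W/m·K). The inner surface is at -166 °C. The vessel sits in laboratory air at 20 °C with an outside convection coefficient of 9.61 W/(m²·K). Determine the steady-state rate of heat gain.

Q ≈ 1580 W

Each spherical layer contributes R = (1/r_i − 1/r_o)/(4πk):
R_carbon steel shell = (1/0.245 − 1/0.266)/(4π×47.2) = 5.433×10^-4 K/W
R_outer film = 1/(h·4πr_o²) = 1/(9.61×4π×0.266²) = 0.117 K/W
R_total = 0.1176 K/W
Q = ΔT/R_total = 186/0.1176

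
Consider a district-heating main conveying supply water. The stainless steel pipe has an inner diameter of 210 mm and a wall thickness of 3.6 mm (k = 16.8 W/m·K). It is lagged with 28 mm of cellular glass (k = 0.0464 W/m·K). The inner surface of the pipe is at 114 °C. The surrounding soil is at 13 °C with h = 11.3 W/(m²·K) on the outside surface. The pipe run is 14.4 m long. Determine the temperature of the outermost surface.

For a radial system each layer contributes R = ln(r_out/r_in)/(2πkL); films add R = 1/(hA).
R_stainless steel pipe wall = ln(108.6/105)/(2π×16.8×14.4) = 2.218×10^-5 K/W
R_cellular glass = ln(136.6/108.6)/(2π×0.0464×14.4) = 0.05464 K/W
R_outer film = 1/(h_o·2πr_oL) = 1/(11.3×2π×0.1366×14.4) = 0.00716 K/W
R_total = 0.06182 K/W
Q = ΔT/R_total = 101/0.06182
Q = 1630 W
T_interface = T_inner − Q·ΣR(inner→interface) = 114 − 1630×0.05466

T ≈ 24.7 °C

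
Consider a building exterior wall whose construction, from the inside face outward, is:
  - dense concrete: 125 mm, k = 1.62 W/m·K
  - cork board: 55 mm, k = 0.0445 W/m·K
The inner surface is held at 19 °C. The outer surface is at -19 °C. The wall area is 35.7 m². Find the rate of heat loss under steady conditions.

Q ≈ 1030 W

Series thermal resistances:
R_dense concrete = L/(kA) = 0.125/(1.62×35.7) = 0.002161 K/W
R_cork board = L/(kA) = 0.055/(0.0445×35.7) = 0.03462 K/W
R_total = 0.03678 K/W
Q = ΔT / R_total = 38 / 0.03678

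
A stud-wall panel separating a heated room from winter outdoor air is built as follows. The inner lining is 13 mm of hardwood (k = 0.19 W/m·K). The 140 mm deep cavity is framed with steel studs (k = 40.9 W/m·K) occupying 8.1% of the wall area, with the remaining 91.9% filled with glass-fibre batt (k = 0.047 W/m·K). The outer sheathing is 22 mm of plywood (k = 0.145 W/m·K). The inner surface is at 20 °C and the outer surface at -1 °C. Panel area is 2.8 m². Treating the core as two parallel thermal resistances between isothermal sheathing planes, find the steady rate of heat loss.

Sheathing layers in series; stud and cavity paths in parallel between them.
R_inner = 0.013/(0.19×2.8) = 0.02444 K/W
R_stud  = 0.14/(40.9×0.081×2.8) = 0.01509 K/W
R_cav   = 0.14/(0.047×0.919×2.8) = 1.158 K/W
1/R_core = 1/R_stud + 1/R_cav → R_core = 0.0149 K/W
R_outer = 0.022/(0.145×2.8) = 0.05419 K/W
R_total = 0.09352 K/W
Q = ΔT/R_total = 21/0.09352

Q ≈ 225 W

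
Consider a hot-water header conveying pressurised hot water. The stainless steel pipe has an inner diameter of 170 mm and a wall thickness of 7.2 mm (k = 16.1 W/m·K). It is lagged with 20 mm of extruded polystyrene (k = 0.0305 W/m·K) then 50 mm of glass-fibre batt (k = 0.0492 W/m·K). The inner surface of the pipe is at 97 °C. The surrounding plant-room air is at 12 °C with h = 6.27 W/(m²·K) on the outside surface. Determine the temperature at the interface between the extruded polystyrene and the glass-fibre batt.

T ≈ 60.3 °C

Radial resistances (cylindrical: R_cond = ln(r_o/r_i)/(2πkL), R_conv = 1/(h·2πrL)):
R_stainless steel pipe wall = ln(92.2/85)/(2π×16.1×1) = 8.038×10^-4 K/W
R_extruded polystyrene = ln(112.2/92.2)/(2π×0.0305×1) = 1.024 K/W
R_glass-fibre batt = ln(162.2/112.2)/(2π×0.0492×1) = 1.192 K/W
R_outer film = 1/(h_o·2πr_oL) = 1/(6.27×2π×0.1622×1) = 0.1565 K/W
R_total = 2.374 K/W
Q = ΔT/R_total = 85/2.374
Q = 35.8 W/m
T_interface = T_inner − Q·ΣR(inner→interface) = 97 − 35.8×1.025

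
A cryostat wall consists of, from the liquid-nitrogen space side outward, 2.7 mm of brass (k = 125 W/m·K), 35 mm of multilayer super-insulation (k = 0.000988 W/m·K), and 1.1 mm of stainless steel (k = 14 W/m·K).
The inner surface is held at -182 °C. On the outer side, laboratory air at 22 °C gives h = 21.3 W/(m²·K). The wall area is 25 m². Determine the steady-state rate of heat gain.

Thermal resistances in series:
R_brass = L/(kA) = 0.0027/(125×25) = 8.64×10^-7 K/W
R_multilayer super-insulation = L/(kA) = 0.035/(0.000988×25) = 1.417 K/W
R_stainless steel = L/(kA) = 0.0011/(14×25) = 3.143×10^-6 K/W
R_outer film = 1/(h_o·A) = 1/(21.3×25) = 0.001878 K/W
R_total = 1.419 K/W
Q = ΔT / R_total = 204 / 1.419

Q ≈ 144 W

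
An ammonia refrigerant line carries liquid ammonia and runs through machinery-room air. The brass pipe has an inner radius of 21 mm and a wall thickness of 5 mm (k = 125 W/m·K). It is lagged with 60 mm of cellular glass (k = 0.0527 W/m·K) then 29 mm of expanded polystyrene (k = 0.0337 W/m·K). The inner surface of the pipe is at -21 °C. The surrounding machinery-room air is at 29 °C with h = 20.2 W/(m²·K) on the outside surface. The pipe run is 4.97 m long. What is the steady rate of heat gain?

Treating each annulus and film as a series resistance:
R_brass pipe wall = ln(26/21)/(2π×125×4.97) = 5.471×10^-5 K/W
R_cellular glass = ln(86/26)/(2π×0.0527×4.97) = 0.7269 K/W
R_expanded polystyrene = ln(115/86)/(2π×0.0337×4.97) = 0.2761 K/W
R_outer film = 1/(h_o·2πr_oL) = 1/(20.2×2π×0.115×4.97) = 0.01379 K/W
R_total = 1.017 K/W
Q = ΔT/R_total = 50/1.017

Q ≈ 49.2 W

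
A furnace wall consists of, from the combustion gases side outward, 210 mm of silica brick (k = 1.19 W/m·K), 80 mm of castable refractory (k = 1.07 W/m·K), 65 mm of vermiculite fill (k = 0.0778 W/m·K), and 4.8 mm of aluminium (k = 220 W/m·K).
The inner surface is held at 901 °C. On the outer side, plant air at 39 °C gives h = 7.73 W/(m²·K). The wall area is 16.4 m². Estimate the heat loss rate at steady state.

Q ≈ 11600 W

Using the resistance-network approach (series):
R_silica brick = L/(kA) = 0.21/(1.19×16.4) = 0.01076 K/W
R_castable refractory = L/(kA) = 0.08/(1.07×16.4) = 0.004559 K/W
R_vermiculite fill = L/(kA) = 0.065/(0.0778×16.4) = 0.05094 K/W
R_aluminium = L/(kA) = 0.0048/(220×16.4) = 1.33×10^-6 K/W
R_outer film = 1/(h_o·A) = 1/(7.73×16.4) = 0.007888 K/W
R_total = 0.07415 K/W
Q = ΔT / R_total = 862 / 0.07415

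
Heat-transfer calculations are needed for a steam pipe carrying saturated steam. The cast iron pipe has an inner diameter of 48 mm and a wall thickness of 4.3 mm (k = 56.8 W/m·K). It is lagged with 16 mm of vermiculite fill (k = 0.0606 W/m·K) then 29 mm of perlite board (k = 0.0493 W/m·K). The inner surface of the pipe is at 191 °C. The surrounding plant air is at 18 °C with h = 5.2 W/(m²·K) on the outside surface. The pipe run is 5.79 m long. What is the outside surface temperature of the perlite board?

Treating each annulus and film as a series resistance:
R_cast iron pipe wall = ln(28.3/24)/(2π×56.8×5.79) = 7.976×10^-5 K/W
R_vermiculite fill = ln(44.3/28.3)/(2π×0.0606×5.79) = 0.2033 K/W
R_perlite board = ln(73.3/44.3)/(2π×0.0493×5.79) = 0.2808 K/W
R_outer film = 1/(h_o·2πr_oL) = 1/(5.2×2π×0.0733×5.79) = 0.07212 K/W
R_total = 0.5562 K/W
Q = ΔT/R_total = 173/0.5562
Q = 311 W
T_interface = T_inner − Q·ΣR(inner→interface) = 191 − 311×0.4841

T ≈ 40.4 °C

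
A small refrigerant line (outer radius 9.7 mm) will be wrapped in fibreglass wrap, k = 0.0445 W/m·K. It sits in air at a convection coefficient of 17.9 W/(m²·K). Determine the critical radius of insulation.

r_cr ≈ 2.49 mm

For a cylinder r_cr = k/h = 0.0445/17.9
r_cr = 2.49 mm; since the bare radius (9.7 mm) is above r_cr, any added insulation will reduce heat loss.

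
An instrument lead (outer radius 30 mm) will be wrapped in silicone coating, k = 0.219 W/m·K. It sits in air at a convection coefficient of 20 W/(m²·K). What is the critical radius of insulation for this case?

r_cr ≈ 10.9 mm

For a cylinder r_cr = k/h = 0.219/20
r_cr = 10.9 mm; since the bare radius (30 mm) is above r_cr, any added insulation will reduce heat loss.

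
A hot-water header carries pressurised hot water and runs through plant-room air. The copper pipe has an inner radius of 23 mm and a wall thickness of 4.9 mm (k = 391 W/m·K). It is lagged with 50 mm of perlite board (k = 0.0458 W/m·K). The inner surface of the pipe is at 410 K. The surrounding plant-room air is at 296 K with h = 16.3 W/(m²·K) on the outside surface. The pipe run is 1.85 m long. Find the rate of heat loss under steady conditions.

Radial resistances (cylindrical: R_cond = ln(r_o/r_i)/(2πkL), R_conv = 1/(h·2πrL)):
R_copper pipe wall = ln(27.9/23)/(2π×391×1.85) = 4.249×10^-5 K/W
R_perlite board = ln(77.9/27.9)/(2π×0.0458×1.85) = 1.929 K/W
R_outer film = 1/(h_o·2πr_oL) = 1/(16.3×2π×0.0779×1.85) = 0.06775 K/W
R_total = 1.997 K/W
Q = ΔT/R_total = 114/1.997

Q ≈ 57.1 W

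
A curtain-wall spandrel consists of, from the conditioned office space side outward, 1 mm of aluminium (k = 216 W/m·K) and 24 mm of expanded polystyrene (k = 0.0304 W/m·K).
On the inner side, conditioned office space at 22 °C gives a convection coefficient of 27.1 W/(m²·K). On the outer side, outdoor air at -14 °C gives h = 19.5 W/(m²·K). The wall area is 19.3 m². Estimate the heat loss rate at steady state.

Using the resistance-network approach (series):
R_inner film = 1/(h_i·A) = 1/(27.1×19.3) = 0.001912 K/W
R_aluminium = L/(kA) = 0.001/(216×19.3) = 2.399×10^-7 K/W
R_expanded polystyrene = L/(kA) = 0.024/(0.0304×19.3) = 0.04091 K/W
R_outer film = 1/(h_o·A) = 1/(19.5×19.3) = 0.002657 K/W
R_total = 0.04547 K/W
Q = ΔT / R_total = 36 / 0.04547

Q ≈ 792 W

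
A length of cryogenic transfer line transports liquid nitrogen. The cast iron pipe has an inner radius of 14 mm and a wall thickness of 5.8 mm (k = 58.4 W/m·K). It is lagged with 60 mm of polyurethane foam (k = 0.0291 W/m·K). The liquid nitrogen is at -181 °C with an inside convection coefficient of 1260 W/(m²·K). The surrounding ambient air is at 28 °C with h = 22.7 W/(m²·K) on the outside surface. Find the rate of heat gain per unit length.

Treating each annulus and film as a series resistance:
R_inner film = 1/(h_i·2πr₁L) = 1/(1260×2π×0.014×1) = 0.009022 K/W
R_cast iron pipe wall = ln(19.8/14)/(2π×58.4×1) = 9.446×10^-4 K/W
R_polyurethane foam = ln(79.8/19.8)/(2π×0.0291×1) = 7.623 K/W
R_outer film = 1/(h_o·2πr_oL) = 1/(22.7×2π×0.0798×1) = 0.08786 K/W
R_total = 7.721 K/W
Q = ΔT/R_total = 209/7.721

q′ ≈ 27.1 W/m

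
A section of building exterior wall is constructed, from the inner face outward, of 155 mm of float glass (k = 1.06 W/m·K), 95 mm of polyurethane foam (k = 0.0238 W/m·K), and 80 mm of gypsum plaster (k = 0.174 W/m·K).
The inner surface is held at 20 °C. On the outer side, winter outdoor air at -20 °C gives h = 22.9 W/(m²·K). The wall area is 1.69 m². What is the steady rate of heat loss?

Series thermal resistances:
R_float glass = L/(kA) = 0.155/(1.06×1.69) = 0.08652 K/W
R_polyurethane foam = L/(kA) = 0.095/(0.0238×1.69) = 2.362 K/W
R_gypsum plaster = L/(kA) = 0.08/(0.174×1.69) = 0.2721 K/W
R_outer film = 1/(h_o·A) = 1/(22.9×1.69) = 0.02584 K/W
R_total = 2.746 K/W
Q = ΔT / R_total = 40 / 2.746

Q ≈ 14.6 W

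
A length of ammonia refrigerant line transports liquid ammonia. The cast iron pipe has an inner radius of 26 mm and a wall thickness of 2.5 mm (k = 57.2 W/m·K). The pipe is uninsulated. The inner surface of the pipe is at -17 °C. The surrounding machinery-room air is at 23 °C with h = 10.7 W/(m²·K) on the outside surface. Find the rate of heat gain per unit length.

For a radial system each layer contributes R = ln(r_out/r_in)/(2πkL); films add R = 1/(hA).
R_cast iron pipe wall = ln(28.5/26)/(2π×57.2×1) = 2.554×10^-4 K/W
R_outer film = 1/(h_o·2πr_oL) = 1/(10.7×2π×0.0285×1) = 0.5219 K/W
R_total = 0.5222 K/W
Q = ΔT/R_total = 40/0.5222

q′ ≈ 76.6 W/m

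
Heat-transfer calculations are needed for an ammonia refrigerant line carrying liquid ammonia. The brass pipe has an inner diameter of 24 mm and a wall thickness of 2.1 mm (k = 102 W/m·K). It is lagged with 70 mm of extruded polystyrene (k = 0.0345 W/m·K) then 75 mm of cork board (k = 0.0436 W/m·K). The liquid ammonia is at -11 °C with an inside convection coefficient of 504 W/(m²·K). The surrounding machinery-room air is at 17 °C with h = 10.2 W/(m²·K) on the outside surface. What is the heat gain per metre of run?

q′ ≈ 2.62 W/m

Cylindrical conduction, so R = ln(r₂/r₁)/(2πkL) per layer, in series:
R_inner film = 1/(h_i·2πr₁L) = 1/(504×2π×0.012×1) = 0.02632 K/W
R_brass pipe wall = ln(14.1/12)/(2π×102×1) = 2.516×10^-4 K/W
R_extruded polystyrene = ln(84.1/14.1)/(2π×0.0345×1) = 8.238 K/W
R_cork board = ln(159.1/84.1)/(2π×0.0436×1) = 2.327 K/W
R_outer film = 1/(h_o·2πr_oL) = 1/(10.2×2π×0.1591×1) = 0.09807 K/W
R_total = 10.69 K/W
Q = ΔT/R_total = 28/10.69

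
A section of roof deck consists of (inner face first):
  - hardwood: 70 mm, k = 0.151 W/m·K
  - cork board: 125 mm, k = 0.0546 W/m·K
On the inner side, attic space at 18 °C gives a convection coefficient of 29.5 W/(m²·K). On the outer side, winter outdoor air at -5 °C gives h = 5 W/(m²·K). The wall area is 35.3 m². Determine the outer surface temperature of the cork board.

Treating each layer as a thermal resistance in series:
R_inner film = 1/(h_i·A) = 1/(29.5×35.3) = 9.603×10^-4 K/W
R_hardwood = L/(kA) = 0.07/(0.151×35.3) = 0.01313 K/W
R_cork board = L/(kA) = 0.125/(0.0546×35.3) = 0.06485 K/W
R_outer film = 1/(h_o·A) = 1/(5×35.3) = 0.005666 K/W
R_total = 0.08461 K/W;  Q = ΔT/R_total = 23/0.08461 = 271.8 W
T_interface = T_inner − Q·ΣR(inner→interface) = 18 − 272×0.07895

T ≈ -3.46 °C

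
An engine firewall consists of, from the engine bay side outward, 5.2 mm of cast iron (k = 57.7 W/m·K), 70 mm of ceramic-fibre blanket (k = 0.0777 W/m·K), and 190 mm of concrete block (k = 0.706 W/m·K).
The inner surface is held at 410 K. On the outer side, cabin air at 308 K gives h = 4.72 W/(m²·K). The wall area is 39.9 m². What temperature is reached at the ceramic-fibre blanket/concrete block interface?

Series thermal resistances:
R_cast iron = L/(kA) = 0.0052/(57.7×39.9) = 2.259×10^-6 K/W
R_ceramic-fibre blanket = L/(kA) = 0.07/(0.0777×39.9) = 0.02258 K/W
R_concrete block = L/(kA) = 0.19/(0.706×39.9) = 0.006745 K/W
R_outer film = 1/(h_o·A) = 1/(4.72×39.9) = 0.00531 K/W
R_total = 0.03464 K/W;  Q = ΔT/R_total = 102/0.03464 = 2945 W
T_interface = T_inner − Q·ΣR(inner→interface) = 410 − 2940×0.02258

T ≈ 344 K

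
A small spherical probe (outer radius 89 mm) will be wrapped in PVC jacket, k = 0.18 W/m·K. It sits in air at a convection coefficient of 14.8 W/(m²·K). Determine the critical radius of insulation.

For a sphere r_cr = 2k/h = 2×0.18/14.8
r_cr = 24.3 mm; since the bare radius (89 mm) is above r_cr, any added insulation will reduce heat loss.

r_cr ≈ 24.3 mm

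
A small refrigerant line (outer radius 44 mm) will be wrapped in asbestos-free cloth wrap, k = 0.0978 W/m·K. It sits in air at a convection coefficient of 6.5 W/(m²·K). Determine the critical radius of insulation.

For a cylinder r_cr = k/h = 0.0978/6.5
r_cr = 15 mm; since the bare radius (44 mm) is above r_cr, any added insulation will reduce heat loss.

r_cr ≈ 15 mm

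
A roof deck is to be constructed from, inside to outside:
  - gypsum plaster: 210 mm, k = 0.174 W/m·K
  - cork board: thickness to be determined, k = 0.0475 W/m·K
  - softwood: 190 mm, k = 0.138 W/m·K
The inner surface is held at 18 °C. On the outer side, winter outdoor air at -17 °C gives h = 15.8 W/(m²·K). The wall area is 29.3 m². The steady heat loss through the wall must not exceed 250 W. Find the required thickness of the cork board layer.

Using the resistance-network approach (series):
R_gypsum plaster = L/(kA) = 0.21/(0.174×29.3) = 0.04119 K/W
R_softwood = L/(kA) = 0.19/(0.138×29.3) = 0.04699 K/W
R_outer film = 1/(h_o·A) = 1/(15.8×29.3) = 0.00216 K/W
Sum of the known resistances R_other = 0.09034 K/W
Required total resistance R_tot = ΔT/Q_allow = 35/250 = 0.14 K/W
R_cork board = R_tot − R_other = 0.04966 K/W
L = R·k·A = 0.04966×0.0475×29.3

L ≈ 69.1 mm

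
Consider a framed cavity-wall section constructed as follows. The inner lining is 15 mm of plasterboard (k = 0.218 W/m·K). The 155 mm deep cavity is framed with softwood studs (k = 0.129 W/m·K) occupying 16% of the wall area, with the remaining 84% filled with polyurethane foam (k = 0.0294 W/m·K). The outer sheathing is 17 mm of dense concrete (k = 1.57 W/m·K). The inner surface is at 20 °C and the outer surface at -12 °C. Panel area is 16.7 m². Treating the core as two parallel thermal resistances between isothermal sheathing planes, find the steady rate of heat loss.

Q ≈ 153 W

Sheathing layers in series; stud and cavity paths in parallel between them.
R_inner = 0.015/(0.218×16.7) = 0.00412 K/W
R_stud  = 0.155/(0.129×0.16×16.7) = 0.4497 K/W
R_cav   = 0.155/(0.0294×0.84×16.7) = 0.3758 K/W
1/R_core = 1/R_stud + 1/R_cav → R_core = 0.2047 K/W
R_outer = 0.017/(1.57×16.7) = 6.484×10^-4 K/W
R_total = 0.2095 K/W
Q = ΔT/R_total = 32/0.2095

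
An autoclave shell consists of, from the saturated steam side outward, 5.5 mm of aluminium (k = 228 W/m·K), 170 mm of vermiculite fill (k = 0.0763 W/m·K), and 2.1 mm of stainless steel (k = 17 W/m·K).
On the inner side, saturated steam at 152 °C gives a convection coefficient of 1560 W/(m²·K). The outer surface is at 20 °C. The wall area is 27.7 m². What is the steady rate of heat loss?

Thermal resistances in series:
R_inner film = 1/(h_i·A) = 1/(1560×27.7) = 2.314×10^-5 K/W
R_aluminium = L/(kA) = 0.0055/(228×27.7) = 8.709×10^-7 K/W
R_vermiculite fill = L/(kA) = 0.17/(0.0763×27.7) = 0.08043 K/W
R_stainless steel = L/(kA) = 0.0021/(17×27.7) = 4.46×10^-6 K/W
R_total = 0.08046 K/W
Q = ΔT / R_total = 132 / 0.08046

Q ≈ 1640 W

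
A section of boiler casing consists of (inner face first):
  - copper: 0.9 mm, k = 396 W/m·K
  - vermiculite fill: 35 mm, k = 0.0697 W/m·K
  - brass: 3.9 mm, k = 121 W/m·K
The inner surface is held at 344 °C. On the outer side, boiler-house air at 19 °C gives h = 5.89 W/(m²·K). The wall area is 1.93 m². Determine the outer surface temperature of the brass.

Thermal resistances in series:
R_copper = L/(kA) = 0.0009/(396×1.93) = 1.178×10^-6 K/W
R_vermiculite fill = L/(kA) = 0.035/(0.0697×1.93) = 0.2602 K/W
R_brass = L/(kA) = 0.0039/(121×1.93) = 1.67×10^-5 K/W
R_outer film = 1/(h_o·A) = 1/(5.89×1.93) = 0.08797 K/W
R_total = 0.3482 K/W;  Q = ΔT/R_total = 325/0.3482 = 933.5 W
T_interface = T_inner − Q·ΣR(inner→interface) = 344 − 933×0.2602

T ≈ 101 °C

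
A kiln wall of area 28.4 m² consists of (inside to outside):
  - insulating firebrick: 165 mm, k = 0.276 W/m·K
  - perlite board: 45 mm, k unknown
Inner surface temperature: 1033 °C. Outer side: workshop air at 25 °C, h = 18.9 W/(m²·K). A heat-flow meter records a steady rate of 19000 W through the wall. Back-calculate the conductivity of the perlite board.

Treating each layer as a thermal resistance in series:
R_insulating firebrick = L/(kA) = 0.165/(0.276×28.4) = 0.02105 K/W
R_outer film = 1/(h_o·A) = 1/(18.9×28.4) = 0.001863 K/W
Sum of known resistances R_other = 0.02291 K/W
Total R = ΔT/Q = 1008/19000 = 0.05305 K/W
R_perlite board = R_total − R_other = 0.03014 K/W
k = L/(R·A) = 0.045/(0.03014×28.4)

k ≈ 0.0526 W/(m·K)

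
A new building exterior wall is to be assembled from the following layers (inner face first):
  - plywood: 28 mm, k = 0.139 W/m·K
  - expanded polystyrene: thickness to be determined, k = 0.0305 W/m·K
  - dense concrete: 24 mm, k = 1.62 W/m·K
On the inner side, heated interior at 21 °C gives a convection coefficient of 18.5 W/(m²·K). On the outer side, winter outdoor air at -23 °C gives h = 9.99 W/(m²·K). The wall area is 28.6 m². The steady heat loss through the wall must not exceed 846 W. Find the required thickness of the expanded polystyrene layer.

L ≈ 34.1 mm

Model the wall as resistances in series:
R_inner film = 1/(h_i·A) = 1/(18.5×28.6) = 0.00189 K/W
R_plywood = L/(kA) = 0.028/(0.139×28.6) = 0.007043 K/W
R_dense concrete = L/(kA) = 0.024/(1.62×28.6) = 5.18×10^-4 K/W
R_outer film = 1/(h_o·A) = 1/(9.99×28.6) = 0.0035 K/W
Sum of the known resistances R_other = 0.01295 K/W
Required total resistance R_tot = ΔT/Q_allow = 44/846 = 0.05201 K/W
R_expanded polystyrene = R_tot − R_other = 0.03906 K/W
L = R·k·A = 0.03906×0.0305×28.6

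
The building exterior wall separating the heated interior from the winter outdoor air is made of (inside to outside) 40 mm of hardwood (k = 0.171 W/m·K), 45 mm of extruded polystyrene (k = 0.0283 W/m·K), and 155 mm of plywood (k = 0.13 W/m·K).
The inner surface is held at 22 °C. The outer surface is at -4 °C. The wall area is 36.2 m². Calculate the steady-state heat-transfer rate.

Model the wall as resistances in series:
R_hardwood = L/(kA) = 0.04/(0.171×36.2) = 0.006462 K/W
R_extruded polystyrene = L/(kA) = 0.045/(0.0283×36.2) = 0.04393 K/W
R_plywood = L/(kA) = 0.155/(0.13×36.2) = 0.03294 K/W
R_total = 0.08332 K/W
Q = ΔT / R_total = 26 / 0.08332

Q ≈ 312 W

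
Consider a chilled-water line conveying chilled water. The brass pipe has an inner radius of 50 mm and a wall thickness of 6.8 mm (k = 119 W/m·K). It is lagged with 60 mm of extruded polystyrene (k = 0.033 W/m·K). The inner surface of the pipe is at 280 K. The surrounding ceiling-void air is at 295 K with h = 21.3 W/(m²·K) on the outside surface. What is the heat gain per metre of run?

Treating each annulus and film as a series resistance:
R_brass pipe wall = ln(56.8/50)/(2π×119×1) = 1.705×10^-4 K/W
R_extruded polystyrene = ln(116.8/56.8)/(2π×0.033×1) = 3.477 K/W
R_outer film = 1/(h_o·2πr_oL) = 1/(21.3×2π×0.1168×1) = 0.06397 K/W
R_total = 3.541 K/W
Q = ΔT/R_total = 15/3.541

q′ ≈ 4.24 W/m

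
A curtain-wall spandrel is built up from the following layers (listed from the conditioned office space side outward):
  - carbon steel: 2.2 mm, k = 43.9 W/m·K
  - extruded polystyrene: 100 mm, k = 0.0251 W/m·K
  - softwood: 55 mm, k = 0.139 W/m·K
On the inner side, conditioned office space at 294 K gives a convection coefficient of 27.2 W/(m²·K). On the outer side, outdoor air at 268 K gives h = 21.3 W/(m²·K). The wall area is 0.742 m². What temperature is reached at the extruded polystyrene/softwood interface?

T ≈ 271 K

Model the wall as resistances in series:
R_inner film = 1/(h_i·A) = 1/(27.2×0.742) = 0.04955 K/W
R_carbon steel = L/(kA) = 0.0022/(43.9×0.742) = 6.754×10^-5 K/W
R_extruded polystyrene = L/(kA) = 0.1/(0.0251×0.742) = 5.369 K/W
R_softwood = L/(kA) = 0.055/(0.139×0.742) = 0.5333 K/W
R_outer film = 1/(h_o·A) = 1/(21.3×0.742) = 0.06327 K/W
R_total = 6.016 K/W;  Q = ΔT/R_total = 26/6.016 = 4.322 W
T_interface = T_inner − Q·ΣR(inner→interface) = 294 − 4.32×5.419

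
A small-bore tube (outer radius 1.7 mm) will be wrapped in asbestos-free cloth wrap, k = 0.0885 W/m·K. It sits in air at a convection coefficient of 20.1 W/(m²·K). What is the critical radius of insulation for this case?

r_cr ≈ 4.4 mm

For a cylinder r_cr = k/h = 0.0885/20.1
r_cr = 4.4 mm; since the bare radius (1.7 mm) is below r_cr, adding a thin layer of insulation will *increase* heat loss.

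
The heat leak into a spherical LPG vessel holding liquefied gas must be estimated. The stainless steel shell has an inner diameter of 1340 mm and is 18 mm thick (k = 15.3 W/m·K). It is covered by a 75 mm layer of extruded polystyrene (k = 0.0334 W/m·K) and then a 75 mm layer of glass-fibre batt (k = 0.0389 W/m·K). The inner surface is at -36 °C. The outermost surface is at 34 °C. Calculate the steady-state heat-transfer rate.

Q ≈ 121 W

Each spherical layer contributes R = (1/r_i − 1/r_o)/(4πk):
R_stainless steel shell = (1/0.67 − 1/0.688)/(4π×15.3) = 2.031×10^-4 K/W
R_extruded polystyrene = (1/0.688 − 1/0.763)/(4π×0.0334) = 0.3404 K/W
R_glass-fibre batt = (1/0.763 − 1/0.838)/(4π×0.0389) = 0.24 K/W
R_total = 0.5806 K/W
Q = ΔT/R_total = 70/0.5806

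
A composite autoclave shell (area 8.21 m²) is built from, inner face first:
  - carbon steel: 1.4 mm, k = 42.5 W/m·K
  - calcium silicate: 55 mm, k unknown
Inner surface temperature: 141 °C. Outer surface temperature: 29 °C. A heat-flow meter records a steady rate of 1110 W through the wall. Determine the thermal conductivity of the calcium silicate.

k ≈ 0.0664 W/(m·K)

Using the resistance-network approach (series):
R_carbon steel = L/(kA) = 0.0014/(42.5×8.21) = 4.012×10^-6 K/W
Sum of known resistances R_other = 4.012×10^-6 K/W
Total R = ΔT/Q = 112/1110 = 0.1009 K/W
R_calcium silicate = R_total − R_other = 0.1009 K/W
k = L/(R·A) = 0.055/(0.1009×8.21)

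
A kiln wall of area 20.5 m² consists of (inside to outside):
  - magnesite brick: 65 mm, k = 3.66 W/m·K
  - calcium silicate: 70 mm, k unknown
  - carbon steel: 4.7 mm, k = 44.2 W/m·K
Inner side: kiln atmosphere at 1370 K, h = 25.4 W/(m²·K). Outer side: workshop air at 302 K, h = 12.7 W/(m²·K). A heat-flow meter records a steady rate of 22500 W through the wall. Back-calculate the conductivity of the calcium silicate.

k ≈ 0.0836 W/(m·K)

Treating each layer as a thermal resistance in series:
R_inner film = 1/(h_i·A) = 1/(25.4×20.5) = 0.00192 K/W
R_magnesite brick = L/(kA) = 0.065/(3.66×20.5) = 8.663×10^-4 K/W
R_carbon steel = L/(kA) = 0.0047/(44.2×20.5) = 5.187×10^-6 K/W
R_outer film = 1/(h_o·A) = 1/(12.7×20.5) = 0.003841 K/W
Sum of known resistances R_other = 0.006633 K/W
Total R = ΔT/Q = 1068/22500 = 0.04747 K/W
R_calcium silicate = R_total − R_other = 0.04083 K/W
k = L/(R·A) = 0.07/(0.04083×20.5)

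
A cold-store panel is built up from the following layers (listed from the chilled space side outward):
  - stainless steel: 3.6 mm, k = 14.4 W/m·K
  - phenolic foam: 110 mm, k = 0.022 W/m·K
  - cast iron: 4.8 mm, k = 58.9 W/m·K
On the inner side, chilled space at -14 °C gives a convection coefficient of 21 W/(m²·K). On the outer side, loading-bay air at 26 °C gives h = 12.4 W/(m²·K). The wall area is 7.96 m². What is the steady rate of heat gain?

Thermal resistances in series:
R_inner film = 1/(h_i·A) = 1/(21×7.96) = 0.005982 K/W
R_stainless steel = L/(kA) = 0.0036/(14.4×7.96) = 3.141×10^-5 K/W
R_phenolic foam = L/(kA) = 0.11/(0.022×7.96) = 0.6281 K/W
R_cast iron = L/(kA) = 0.0048/(58.9×7.96) = 1.024×10^-5 K/W
R_outer film = 1/(h_o·A) = 1/(12.4×7.96) = 0.01013 K/W
R_total = 0.6443 K/W
Q = ΔT / R_total = 40 / 0.6443

Q ≈ 62.1 W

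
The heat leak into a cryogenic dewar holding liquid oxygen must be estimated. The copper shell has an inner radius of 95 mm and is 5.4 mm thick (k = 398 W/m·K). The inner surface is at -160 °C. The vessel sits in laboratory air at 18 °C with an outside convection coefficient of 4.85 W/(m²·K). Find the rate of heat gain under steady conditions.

For a spherical shell R = (1/r₁ − 1/r₂)/(4πk); film R = 1/(h·4πr²). In series:
R_copper shell = (1/0.095 − 1/0.1004)/(4π×398) = 1.132×10^-4 K/W
R_outer film = 1/(h·4πr_o²) = 1/(4.85×4π×0.1004²) = 1.628 K/W
R_total = 1.628 K/W
Q = ΔT/R_total = 178/1.628

Q ≈ 109 W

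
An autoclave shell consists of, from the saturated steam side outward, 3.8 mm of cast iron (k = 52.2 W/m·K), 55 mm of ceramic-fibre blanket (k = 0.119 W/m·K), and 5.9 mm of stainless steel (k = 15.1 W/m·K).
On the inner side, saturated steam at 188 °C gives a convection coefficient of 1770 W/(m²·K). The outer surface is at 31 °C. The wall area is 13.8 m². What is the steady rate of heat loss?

Thermal resistances in series:
R_inner film = 1/(h_i·A) = 1/(1770×13.8) = 4.094×10^-5 K/W
R_cast iron = L/(kA) = 0.0038/(52.2×13.8) = 5.275×10^-6 K/W
R_ceramic-fibre blanket = L/(kA) = 0.055/(0.119×13.8) = 0.03349 K/W
R_stainless steel = L/(kA) = 0.0059/(15.1×13.8) = 2.831×10^-5 K/W
R_total = 0.03357 K/W
Q = ΔT / R_total = 157 / 0.03357

Q ≈ 4680 W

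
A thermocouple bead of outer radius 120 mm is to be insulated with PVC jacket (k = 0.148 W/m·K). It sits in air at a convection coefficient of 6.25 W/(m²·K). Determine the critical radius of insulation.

For a sphere r_cr = 2k/h = 2×0.148/6.25
r_cr = 47.4 mm; since the bare radius (120 mm) is above r_cr, any added insulation will reduce heat loss.

r_cr ≈ 47.4 mm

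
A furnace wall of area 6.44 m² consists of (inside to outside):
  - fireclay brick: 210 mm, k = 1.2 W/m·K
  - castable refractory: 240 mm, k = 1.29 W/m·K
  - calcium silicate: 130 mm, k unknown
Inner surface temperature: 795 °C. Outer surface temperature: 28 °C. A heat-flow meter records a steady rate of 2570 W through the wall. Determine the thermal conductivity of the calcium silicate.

k ≈ 0.0833 W/(m·K)

Thermal resistances in series:
R_fireclay brick = L/(kA) = 0.21/(1.2×6.44) = 0.02717 K/W
R_castable refractory = L/(kA) = 0.24/(1.29×6.44) = 0.02889 K/W
Sum of known resistances R_other = 0.05606 K/W
Total R = ΔT/Q = 767/2570 = 0.2984 K/W
R_calcium silicate = R_total − R_other = 0.2424 K/W
k = L/(R·A) = 0.13/(0.2424×6.44)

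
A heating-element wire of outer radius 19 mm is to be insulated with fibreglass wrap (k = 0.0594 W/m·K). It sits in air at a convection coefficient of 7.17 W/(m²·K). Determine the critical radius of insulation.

For a cylinder r_cr = k/h = 0.0594/7.17
r_cr = 8.28 mm; since the bare radius (19 mm) is above r_cr, any added insulation will reduce heat loss.

r_cr ≈ 8.28 mm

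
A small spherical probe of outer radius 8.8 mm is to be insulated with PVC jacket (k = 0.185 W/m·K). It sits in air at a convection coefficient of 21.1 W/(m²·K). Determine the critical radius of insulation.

For a sphere r_cr = 2k/h = 2×0.185/21.1
r_cr = 17.5 mm; since the bare radius (8.8 mm) is below r_cr, adding a thin layer of insulation will *increase* heat loss.

r_cr ≈ 17.5 mm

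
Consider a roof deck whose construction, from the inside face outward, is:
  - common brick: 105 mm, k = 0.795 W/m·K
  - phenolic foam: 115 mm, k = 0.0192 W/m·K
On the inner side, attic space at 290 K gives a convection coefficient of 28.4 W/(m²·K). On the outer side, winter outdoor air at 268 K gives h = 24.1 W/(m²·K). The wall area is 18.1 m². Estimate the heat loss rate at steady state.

Q ≈ 64.2 W

Using the resistance-network approach (series):
R_inner film = 1/(h_i·A) = 1/(28.4×18.1) = 0.001945 K/W
R_common brick = L/(kA) = 0.105/(0.795×18.1) = 0.007297 K/W
R_phenolic foam = L/(kA) = 0.115/(0.0192×18.1) = 0.3309 K/W
R_outer film = 1/(h_o·A) = 1/(24.1×18.1) = 0.002292 K/W
R_total = 0.3425 K/W
Q = ΔT / R_total = 22 / 0.3425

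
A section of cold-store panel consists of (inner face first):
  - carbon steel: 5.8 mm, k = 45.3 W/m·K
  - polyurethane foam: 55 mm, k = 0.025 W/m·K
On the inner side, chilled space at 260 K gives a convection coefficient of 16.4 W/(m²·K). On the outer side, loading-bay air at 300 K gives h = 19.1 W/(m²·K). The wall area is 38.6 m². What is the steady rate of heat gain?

Thermal resistances in series:
R_inner film = 1/(h_i·A) = 1/(16.4×38.6) = 0.00158 K/W
R_carbon steel = L/(kA) = 0.0058/(45.3×38.6) = 3.317×10^-6 K/W
R_polyurethane foam = L/(kA) = 0.055/(0.025×38.6) = 0.05699 K/W
R_outer film = 1/(h_o·A) = 1/(19.1×38.6) = 0.001356 K/W
R_total = 0.05993 K/W
Q = ΔT / R_total = 40 / 0.05993

Q ≈ 667 W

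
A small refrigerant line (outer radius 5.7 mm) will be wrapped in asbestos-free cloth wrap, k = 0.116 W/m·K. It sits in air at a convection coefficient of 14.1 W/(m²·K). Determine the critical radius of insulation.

For a cylinder r_cr = k/h = 0.116/14.1
r_cr = 8.23 mm; since the bare radius (5.7 mm) is below r_cr, adding a thin layer of insulation will *increase* heat loss.

r_cr ≈ 8.23 mm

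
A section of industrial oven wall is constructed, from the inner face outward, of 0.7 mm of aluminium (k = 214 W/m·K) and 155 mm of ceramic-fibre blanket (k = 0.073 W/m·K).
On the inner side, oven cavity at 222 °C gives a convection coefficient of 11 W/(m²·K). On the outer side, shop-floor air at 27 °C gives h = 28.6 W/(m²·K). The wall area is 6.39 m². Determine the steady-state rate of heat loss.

Q ≈ 554 W

Using the resistance-network approach (series):
R_inner film = 1/(h_i·A) = 1/(11×6.39) = 0.01423 K/W
R_aluminium = L/(kA) = 0.0007/(214×6.39) = 5.119×10^-7 K/W
R_ceramic-fibre blanket = L/(kA) = 0.155/(0.073×6.39) = 0.3323 K/W
R_outer film = 1/(h_o·A) = 1/(28.6×6.39) = 0.005472 K/W
R_total = 0.352 K/W
Q = ΔT / R_total = 195 / 0.352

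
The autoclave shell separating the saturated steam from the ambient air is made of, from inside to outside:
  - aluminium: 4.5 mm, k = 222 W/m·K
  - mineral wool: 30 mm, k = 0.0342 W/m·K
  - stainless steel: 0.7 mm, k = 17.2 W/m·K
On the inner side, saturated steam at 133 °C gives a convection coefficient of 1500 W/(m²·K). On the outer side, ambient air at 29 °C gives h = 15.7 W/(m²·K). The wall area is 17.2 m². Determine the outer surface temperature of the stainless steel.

T ≈ 36 °C

Using the resistance-network approach (series):
R_inner film = 1/(h_i·A) = 1/(1500×17.2) = 3.876×10^-5 K/W
R_aluminium = L/(kA) = 0.0045/(222×17.2) = 1.179×10^-6 K/W
R_mineral wool = L/(kA) = 0.03/(0.0342×17.2) = 0.051 K/W
R_stainless steel = L/(kA) = 0.0007/(17.2×17.2) = 2.366×10^-6 K/W
R_outer film = 1/(h_o·A) = 1/(15.7×17.2) = 0.003703 K/W
R_total = 0.05475 K/W;  Q = ΔT/R_total = 104/0.05475 = 1900 W
T_interface = T_inner − Q·ΣR(inner→interface) = 133 − 1900×0.05104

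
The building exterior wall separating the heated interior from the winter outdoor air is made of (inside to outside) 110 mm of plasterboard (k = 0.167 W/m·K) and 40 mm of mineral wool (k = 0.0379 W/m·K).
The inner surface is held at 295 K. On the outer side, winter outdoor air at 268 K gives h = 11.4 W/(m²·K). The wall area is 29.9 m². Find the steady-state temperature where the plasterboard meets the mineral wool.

T ≈ 285 K

Thermal resistances in series:
R_plasterboard = L/(kA) = 0.11/(0.167×29.9) = 0.02203 K/W
R_mineral wool = L/(kA) = 0.04/(0.0379×29.9) = 0.0353 K/W
R_outer film = 1/(h_o·A) = 1/(11.4×29.9) = 0.002934 K/W
R_total = 0.06026 K/W;  Q = ΔT/R_total = 27/0.06026 = 448 W
T_interface = T_inner − Q·ΣR(inner→interface) = 295 − 448×0.02203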